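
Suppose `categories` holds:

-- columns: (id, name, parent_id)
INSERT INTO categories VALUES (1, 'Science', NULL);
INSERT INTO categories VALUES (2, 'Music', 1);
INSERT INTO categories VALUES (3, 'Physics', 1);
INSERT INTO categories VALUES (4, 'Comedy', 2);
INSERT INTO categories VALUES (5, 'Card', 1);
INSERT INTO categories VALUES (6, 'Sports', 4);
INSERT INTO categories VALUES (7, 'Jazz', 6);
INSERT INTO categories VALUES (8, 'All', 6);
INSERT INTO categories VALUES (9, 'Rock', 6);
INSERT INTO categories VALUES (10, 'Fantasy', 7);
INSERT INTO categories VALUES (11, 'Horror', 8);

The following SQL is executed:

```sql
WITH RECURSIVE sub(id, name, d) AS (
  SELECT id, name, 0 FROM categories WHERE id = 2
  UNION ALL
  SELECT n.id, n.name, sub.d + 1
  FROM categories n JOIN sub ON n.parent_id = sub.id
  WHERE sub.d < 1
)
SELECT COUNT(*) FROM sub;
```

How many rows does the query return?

Base: id=2 (Music) at d 0.
Iteration 1: rows with parent_id in {2} -> Comedy (id 4, d 1).
Iteration 2: d < 1 fails for all current rows; recursion stops.
Total rows emitted: 2.

2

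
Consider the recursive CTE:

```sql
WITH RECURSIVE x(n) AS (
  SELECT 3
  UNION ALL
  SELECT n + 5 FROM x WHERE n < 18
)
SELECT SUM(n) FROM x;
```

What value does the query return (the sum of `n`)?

Base: n=3.
Iteration 1: 3 < 18 holds -> n = 3 + 5 = 8.
Iteration 2: 8 < 18 holds -> n = 8 + 5 = 13.
Iteration 3: 13 < 18 holds -> n = 13 + 5 = 18.
Iteration 4: 18 < 18 fails; recursion stops.
SUM(n) = 3 + 8 + 13 + 18 = 42.

42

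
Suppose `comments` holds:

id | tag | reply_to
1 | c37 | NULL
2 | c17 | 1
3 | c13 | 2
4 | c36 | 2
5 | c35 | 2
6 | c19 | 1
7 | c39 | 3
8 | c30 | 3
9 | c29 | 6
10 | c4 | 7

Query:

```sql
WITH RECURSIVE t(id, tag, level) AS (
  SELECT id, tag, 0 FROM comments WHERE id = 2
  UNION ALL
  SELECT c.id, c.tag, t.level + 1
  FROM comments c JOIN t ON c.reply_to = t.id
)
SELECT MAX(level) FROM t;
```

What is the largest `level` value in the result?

Base: id=2 (c17) at level 0.
Iteration 1: rows with reply_to in {2} -> c13 (id 3, level 1), c36 (id 4, level 1), c35 (id 5, level 1).
Iteration 2: rows with reply_to in {3,4,5} -> c39 (id 7, level 2), c30 (id 8, level 2).
Iteration 3: rows with reply_to in {7,8} -> c4 (id 10, level 3).
Iteration 4: no rows with reply_to in {10}; recursion stops.
level values: 0, 1, 1, 1, 2, 2, 3; the maximum is 3.

3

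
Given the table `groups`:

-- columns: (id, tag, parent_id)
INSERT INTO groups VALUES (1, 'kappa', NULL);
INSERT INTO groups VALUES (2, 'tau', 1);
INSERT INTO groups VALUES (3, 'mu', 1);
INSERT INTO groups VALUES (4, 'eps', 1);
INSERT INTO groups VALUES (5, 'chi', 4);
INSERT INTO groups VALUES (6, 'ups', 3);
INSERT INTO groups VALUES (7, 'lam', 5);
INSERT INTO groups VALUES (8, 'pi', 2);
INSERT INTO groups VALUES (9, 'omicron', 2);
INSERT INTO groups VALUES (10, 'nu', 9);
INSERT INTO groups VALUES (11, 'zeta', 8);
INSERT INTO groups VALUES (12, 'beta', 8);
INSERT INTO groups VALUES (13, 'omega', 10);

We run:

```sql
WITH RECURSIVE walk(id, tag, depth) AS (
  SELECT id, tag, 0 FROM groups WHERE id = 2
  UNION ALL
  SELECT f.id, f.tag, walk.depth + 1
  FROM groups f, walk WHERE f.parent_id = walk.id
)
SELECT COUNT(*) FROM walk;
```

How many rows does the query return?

7

Base: id=2 (tau) at depth 0.
Iteration 1: rows with parent_id in {2} -> pi (id 8, depth 1), omicron (id 9, depth 1).
Iteration 2: rows with parent_id in {8,9} -> nu (id 10, depth 2), zeta (id 11, depth 2), beta (id 12, depth 2).
Iteration 3: rows with parent_id in {10,11,12} -> omega (id 13, depth 3).
Iteration 4: no rows with parent_id in {13}; recursion stops.
Total rows emitted: 7.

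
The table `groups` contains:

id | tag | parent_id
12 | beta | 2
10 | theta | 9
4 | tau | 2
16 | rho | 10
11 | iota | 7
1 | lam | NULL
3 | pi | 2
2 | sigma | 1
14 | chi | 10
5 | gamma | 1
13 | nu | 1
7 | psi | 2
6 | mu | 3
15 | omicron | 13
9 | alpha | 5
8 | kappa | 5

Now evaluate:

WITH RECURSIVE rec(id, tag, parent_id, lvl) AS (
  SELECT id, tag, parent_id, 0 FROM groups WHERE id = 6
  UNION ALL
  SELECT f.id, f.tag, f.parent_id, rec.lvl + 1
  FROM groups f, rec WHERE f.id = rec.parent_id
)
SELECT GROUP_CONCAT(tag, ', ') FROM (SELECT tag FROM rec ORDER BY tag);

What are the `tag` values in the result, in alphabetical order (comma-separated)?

lam, mu, pi, sigma

Base: id=6 (mu), parent_id=3, lvl 0.
Iteration 1: join on id=3 -> pi (id 3, parent_id=2, lvl 1).
Iteration 2: join on id=2 -> sigma (id 2, parent_id=1, lvl 2).
Iteration 3: join on id=1 -> lam (id 1, parent_id=NULL, lvl 3).
Iteration 4: parent_id is NULL; no match; recursion stops.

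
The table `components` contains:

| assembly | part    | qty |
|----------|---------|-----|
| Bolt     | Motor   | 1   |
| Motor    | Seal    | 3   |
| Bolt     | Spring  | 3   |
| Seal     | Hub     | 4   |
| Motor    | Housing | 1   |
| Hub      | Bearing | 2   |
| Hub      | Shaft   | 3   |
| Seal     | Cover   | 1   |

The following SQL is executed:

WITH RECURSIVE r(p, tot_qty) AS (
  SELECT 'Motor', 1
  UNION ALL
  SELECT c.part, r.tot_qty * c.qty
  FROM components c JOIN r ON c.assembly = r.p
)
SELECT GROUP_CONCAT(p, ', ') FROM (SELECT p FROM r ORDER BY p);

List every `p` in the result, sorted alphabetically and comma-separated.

Bearing, Cover, Housing, Hub, Motor, Seal, Shaft

Base: (Motor, tot_qty=1).
Iteration 1: components of {Motor} -> Housing = 1*1 = 1, Seal = 1*3 = 3.
Iteration 2: components of {Housing,Seal} -> Cover = 3*1 = 3, Hub = 3*4 = 12.
Iteration 3: components of {Cover,Hub} -> Bearing = 12*2 = 24, Shaft = 12*3 = 36.
Iteration 4: no further components; recursion stops.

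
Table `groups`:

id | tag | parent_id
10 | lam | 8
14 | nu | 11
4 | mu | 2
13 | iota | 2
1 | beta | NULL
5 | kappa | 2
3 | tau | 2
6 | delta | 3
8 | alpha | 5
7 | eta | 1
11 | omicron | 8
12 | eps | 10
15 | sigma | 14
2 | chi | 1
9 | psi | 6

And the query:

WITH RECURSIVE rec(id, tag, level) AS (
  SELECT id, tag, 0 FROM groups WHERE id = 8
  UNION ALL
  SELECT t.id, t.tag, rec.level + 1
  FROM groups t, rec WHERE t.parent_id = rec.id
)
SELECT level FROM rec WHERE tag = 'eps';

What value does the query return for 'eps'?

2

Base: id=8 (alpha) at level 0.
Iteration 1: rows with parent_id in {8} -> lam (id 10, level 1), omicron (id 11, level 1).
Iteration 2: rows with parent_id in {10,11} -> eps (id 12, level 2), nu (id 14, level 2).
Iteration 3: rows with parent_id in {12,14} -> sigma (id 15, level 3).
Iteration 4: no rows with parent_id in {15}; recursion stops.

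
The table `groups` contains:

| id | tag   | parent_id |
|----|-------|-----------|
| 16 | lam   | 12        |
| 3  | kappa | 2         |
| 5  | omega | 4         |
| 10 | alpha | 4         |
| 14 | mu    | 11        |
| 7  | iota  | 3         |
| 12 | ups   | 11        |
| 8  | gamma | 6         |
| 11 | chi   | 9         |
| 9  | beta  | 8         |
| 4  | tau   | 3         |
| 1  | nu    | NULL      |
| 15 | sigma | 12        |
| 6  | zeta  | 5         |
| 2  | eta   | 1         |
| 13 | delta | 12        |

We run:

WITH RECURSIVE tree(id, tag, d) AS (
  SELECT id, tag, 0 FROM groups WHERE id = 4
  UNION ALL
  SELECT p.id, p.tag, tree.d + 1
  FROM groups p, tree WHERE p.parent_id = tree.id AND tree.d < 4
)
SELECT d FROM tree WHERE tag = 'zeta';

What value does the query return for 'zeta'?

Base: id=4 (tau) at d 0.
Iteration 1: rows with parent_id in {4} -> omega (id 5, d 1), alpha (id 10, d 1).
Iteration 2: rows with parent_id in {5,10} -> zeta (id 6, d 2).
Iteration 3: rows with parent_id in {6} -> gamma (id 8, d 3).
Iteration 4: rows with parent_id in {8} -> beta (id 9, d 4).
Iteration 5: d < 4 fails for all current rows; recursion stops.

2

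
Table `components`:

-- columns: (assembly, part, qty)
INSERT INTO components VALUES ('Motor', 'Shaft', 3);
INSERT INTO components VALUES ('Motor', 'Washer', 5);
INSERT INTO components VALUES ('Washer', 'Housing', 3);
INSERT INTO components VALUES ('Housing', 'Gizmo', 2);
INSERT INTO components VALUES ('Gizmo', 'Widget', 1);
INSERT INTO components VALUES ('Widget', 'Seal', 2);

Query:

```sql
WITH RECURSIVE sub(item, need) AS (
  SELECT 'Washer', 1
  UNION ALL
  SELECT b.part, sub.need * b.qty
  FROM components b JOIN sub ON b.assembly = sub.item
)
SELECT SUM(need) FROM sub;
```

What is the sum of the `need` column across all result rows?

Base: (Washer, need=1).
Iteration 1: components of {Washer} -> Housing = 1*3 = 3.
Iteration 2: components of {Housing} -> Gizmo = 3*2 = 6.
Iteration 3: components of {Gizmo} -> Widget = 6*1 = 6.
Iteration 4: components of {Widget} -> Seal = 6*2 = 12.
Iteration 5: no further components; recursion stops.
SUM(need) = 1 + 3 + 6 + 6 + 12 = 28.

28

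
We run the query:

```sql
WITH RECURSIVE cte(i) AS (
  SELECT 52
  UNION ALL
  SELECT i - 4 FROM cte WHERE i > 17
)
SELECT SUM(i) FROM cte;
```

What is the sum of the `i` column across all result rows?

340

Base: i=52.
Iteration 1: 52 > 17 holds -> i = 52 - 4 = 48.
Iteration 2: 48 > 17 holds -> i = 48 - 4 = 44.
Iteration 3: 44 > 17 holds -> i = 44 - 4 = 40.
Iteration 4: 40 > 17 holds -> i = 40 - 4 = 36.
Iteration 5: 36 > 17 holds -> i = 36 - 4 = 32.
Iteration 6: 32 > 17 holds -> i = 32 - 4 = 28.
Iteration 7: 28 > 17 holds -> i = 28 - 4 = 24.
Iteration 8: 24 > 17 holds -> i = 24 - 4 = 20.
Iteration 9: 20 > 17 holds -> i = 20 - 4 = 16.
Iteration 10: 16 > 17 fails; recursion stops.
SUM(i) = 52 + 48 + 44 + 40 + 36 + 32 + 28 + 24 + 20 + 16 = 340.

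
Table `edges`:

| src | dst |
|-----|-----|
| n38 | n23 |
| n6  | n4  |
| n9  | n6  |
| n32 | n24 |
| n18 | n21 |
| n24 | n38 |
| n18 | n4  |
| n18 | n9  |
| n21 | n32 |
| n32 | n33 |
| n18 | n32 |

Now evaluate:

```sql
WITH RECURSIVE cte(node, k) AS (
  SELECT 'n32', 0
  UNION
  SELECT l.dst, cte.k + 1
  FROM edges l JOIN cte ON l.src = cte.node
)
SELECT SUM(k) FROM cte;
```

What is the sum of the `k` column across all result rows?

Base: (n32, k=0).
Iteration 1: edges from {n32} -> (n24, k=1), (n33, k=1).
Iteration 2: edges from {n24,n33} -> (n38, k=2).
Iteration 3: edges from {n38} -> (n23, k=3).
Iteration 4: no outgoing edges from {n23}; recursion stops.
SUM(k) = 0 + 1 + 1 + 2 + 3 = 7.

7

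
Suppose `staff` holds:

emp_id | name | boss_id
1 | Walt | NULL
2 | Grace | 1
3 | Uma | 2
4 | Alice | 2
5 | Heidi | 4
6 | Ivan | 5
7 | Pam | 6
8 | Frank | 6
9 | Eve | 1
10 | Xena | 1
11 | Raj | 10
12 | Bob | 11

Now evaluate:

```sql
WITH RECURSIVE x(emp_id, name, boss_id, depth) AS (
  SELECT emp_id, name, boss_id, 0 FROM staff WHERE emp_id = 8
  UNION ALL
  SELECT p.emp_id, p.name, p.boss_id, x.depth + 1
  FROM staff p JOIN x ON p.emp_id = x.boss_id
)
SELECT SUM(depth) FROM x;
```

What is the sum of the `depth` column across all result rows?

Base: emp_id=8 (Frank), boss_id=6, depth 0.
Iteration 1: join on emp_id=6 -> Ivan (id 6, boss_id=5, depth 1).
Iteration 2: join on emp_id=5 -> Heidi (id 5, boss_id=4, depth 2).
Iteration 3: join on emp_id=4 -> Alice (id 4, boss_id=2, depth 3).
Iteration 4: join on emp_id=2 -> Grace (id 2, boss_id=1, depth 4).
Iteration 5: join on emp_id=1 -> Walt (id 1, boss_id=NULL, depth 5).
Iteration 6: boss_id is NULL; no match; recursion stops.
SUM(depth) = 0 + 1 + 2 + 3 + 4 + 5 = 15.

15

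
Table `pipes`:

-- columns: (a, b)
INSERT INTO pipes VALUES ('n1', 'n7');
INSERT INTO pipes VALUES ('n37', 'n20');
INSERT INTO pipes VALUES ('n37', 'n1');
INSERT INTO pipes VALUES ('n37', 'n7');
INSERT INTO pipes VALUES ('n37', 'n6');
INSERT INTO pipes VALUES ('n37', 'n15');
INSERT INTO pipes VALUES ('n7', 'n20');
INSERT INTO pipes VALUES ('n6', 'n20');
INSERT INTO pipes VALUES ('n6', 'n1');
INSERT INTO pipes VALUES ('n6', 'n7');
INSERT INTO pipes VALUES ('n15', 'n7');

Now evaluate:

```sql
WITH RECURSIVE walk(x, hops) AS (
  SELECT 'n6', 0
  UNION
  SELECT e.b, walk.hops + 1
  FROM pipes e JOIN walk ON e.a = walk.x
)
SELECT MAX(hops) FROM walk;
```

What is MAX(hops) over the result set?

Base: (n6, hops=0).
Iteration 1: edges from {n6} -> (n1, hops=1), (n20, hops=1), (n7, hops=1).
Iteration 2: edges from {n1,n20,n7} -> (n20, hops=2), (n7, hops=2).
Iteration 3: edges from {n20,n7} -> (n20, hops=3).
Iteration 4: no outgoing edges from {n20}; recursion stops.
hops values: 0, 1, 1, 1, 2, 2, 3; the maximum is 3.

3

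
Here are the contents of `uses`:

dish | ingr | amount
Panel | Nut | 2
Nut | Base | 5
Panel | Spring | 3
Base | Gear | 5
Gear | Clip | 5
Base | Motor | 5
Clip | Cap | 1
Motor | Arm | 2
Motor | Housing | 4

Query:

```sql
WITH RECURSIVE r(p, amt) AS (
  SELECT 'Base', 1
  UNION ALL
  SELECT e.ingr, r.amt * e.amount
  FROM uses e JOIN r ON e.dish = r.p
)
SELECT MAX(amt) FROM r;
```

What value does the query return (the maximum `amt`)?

25

Base: (Base, amt=1).
Iteration 1: components of {Base} -> Gear = 1*5 = 5, Motor = 1*5 = 5.
Iteration 2: components of {Gear,Motor} -> Arm = 5*2 = 10, Clip = 5*5 = 25, Housing = 5*4 = 20.
Iteration 3: components of {Arm,Clip,Housing} -> Cap = 25*1 = 25.
Iteration 4: no further components; recursion stops.
amt values: 1, 5, 5, 25, 10, 20, 25; the maximum is 25.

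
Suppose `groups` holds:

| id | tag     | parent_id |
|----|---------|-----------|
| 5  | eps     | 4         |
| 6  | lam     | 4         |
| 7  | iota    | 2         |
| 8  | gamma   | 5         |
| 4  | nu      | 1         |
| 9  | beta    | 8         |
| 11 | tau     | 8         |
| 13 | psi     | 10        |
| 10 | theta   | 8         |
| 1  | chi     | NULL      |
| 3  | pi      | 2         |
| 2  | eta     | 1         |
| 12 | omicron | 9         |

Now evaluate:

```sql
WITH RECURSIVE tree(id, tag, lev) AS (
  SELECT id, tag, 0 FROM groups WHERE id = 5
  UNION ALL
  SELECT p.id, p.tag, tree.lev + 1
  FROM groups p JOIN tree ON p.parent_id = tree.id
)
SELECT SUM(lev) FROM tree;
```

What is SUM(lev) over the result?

Base: id=5 (eps) at lev 0.
Iteration 1: rows with parent_id in {5} -> gamma (id 8, lev 1).
Iteration 2: rows with parent_id in {8} -> beta (id 9, lev 2), theta (id 10, lev 2), tau (id 11, lev 2).
Iteration 3: rows with parent_id in {9,10,11} -> omicron (id 12, lev 3), psi (id 13, lev 3).
Iteration 4: no rows with parent_id in {12,13}; recursion stops.
SUM(lev) = 0 + 1 + 2 + 2 + 2 + 3 + 3 = 13.

13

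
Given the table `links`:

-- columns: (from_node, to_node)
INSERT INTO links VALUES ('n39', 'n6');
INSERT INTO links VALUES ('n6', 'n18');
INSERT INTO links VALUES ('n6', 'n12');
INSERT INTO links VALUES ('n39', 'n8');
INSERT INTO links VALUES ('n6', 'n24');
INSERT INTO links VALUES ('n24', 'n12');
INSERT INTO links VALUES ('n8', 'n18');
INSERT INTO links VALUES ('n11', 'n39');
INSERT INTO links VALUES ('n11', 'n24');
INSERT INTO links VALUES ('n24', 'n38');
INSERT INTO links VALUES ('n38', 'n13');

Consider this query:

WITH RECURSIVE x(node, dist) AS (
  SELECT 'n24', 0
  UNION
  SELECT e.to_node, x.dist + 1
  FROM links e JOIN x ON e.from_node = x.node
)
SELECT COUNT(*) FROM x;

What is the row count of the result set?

4

Base: (n24, dist=0).
Iteration 1: edges from {n24} -> (n12, dist=1), (n38, dist=1).
Iteration 2: edges from {n12,n38} -> (n13, dist=2).
Iteration 3: no outgoing edges from {n13}; recursion stops.
Total rows emitted: 4.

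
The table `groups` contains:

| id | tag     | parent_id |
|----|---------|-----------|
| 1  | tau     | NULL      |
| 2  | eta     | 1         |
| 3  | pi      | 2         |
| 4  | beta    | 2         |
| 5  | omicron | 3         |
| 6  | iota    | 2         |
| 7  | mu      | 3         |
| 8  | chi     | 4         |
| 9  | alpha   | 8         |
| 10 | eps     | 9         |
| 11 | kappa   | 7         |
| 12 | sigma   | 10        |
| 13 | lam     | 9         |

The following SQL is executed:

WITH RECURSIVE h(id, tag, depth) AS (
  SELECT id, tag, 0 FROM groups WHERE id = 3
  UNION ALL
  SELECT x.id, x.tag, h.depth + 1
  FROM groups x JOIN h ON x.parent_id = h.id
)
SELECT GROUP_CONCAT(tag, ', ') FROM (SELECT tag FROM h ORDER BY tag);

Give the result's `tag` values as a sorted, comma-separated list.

kappa, mu, omicron, pi

Base: id=3 (pi) at depth 0.
Iteration 1: rows with parent_id in {3} -> omicron (id 5, depth 1), mu (id 7, depth 1).
Iteration 2: rows with parent_id in {5,7} -> kappa (id 11, depth 2).
Iteration 3: no rows with parent_id in {11}; recursion stops.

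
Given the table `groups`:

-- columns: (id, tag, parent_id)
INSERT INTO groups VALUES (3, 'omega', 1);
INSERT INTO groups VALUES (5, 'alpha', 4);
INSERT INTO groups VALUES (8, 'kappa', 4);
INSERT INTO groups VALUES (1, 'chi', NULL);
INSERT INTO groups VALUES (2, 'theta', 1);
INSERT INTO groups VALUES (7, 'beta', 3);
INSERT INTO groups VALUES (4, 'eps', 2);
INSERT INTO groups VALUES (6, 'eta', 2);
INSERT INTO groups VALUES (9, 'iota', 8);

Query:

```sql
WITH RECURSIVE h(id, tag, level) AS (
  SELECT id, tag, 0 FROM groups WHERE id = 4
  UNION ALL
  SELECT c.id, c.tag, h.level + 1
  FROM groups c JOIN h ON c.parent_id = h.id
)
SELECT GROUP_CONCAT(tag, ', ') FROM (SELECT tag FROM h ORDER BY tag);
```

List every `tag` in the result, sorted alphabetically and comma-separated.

Base: id=4 (eps) at level 0.
Iteration 1: rows with parent_id in {4} -> alpha (id 5, level 1), kappa (id 8, level 1).
Iteration 2: rows with parent_id in {5,8} -> iota (id 9, level 2).
Iteration 3: no rows with parent_id in {9}; recursion stops.

alpha, eps, iota, kappa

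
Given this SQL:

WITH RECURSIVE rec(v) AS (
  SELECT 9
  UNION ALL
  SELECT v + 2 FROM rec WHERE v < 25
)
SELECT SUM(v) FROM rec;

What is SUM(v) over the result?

153

Base: v=9.
Iteration 1: 9 < 25 holds -> v = 9 + 2 = 11.
Iteration 2: 11 < 25 holds -> v = 11 + 2 = 13.
Iteration 3: 13 < 25 holds -> v = 13 + 2 = 15.
Iteration 4: 15 < 25 holds -> v = 15 + 2 = 17.
Iteration 5: 17 < 25 holds -> v = 17 + 2 = 19.
Iteration 6: 19 < 25 holds -> v = 19 + 2 = 21.
Iteration 7: 21 < 25 holds -> v = 21 + 2 = 23.
Iteration 8: 23 < 25 holds -> v = 23 + 2 = 25.
Iteration 9: 25 < 25 fails; recursion stops.
SUM(v) = 9 + 11 + 13 + 15 + 17 + 19 + 21 + 23 + 25 = 153.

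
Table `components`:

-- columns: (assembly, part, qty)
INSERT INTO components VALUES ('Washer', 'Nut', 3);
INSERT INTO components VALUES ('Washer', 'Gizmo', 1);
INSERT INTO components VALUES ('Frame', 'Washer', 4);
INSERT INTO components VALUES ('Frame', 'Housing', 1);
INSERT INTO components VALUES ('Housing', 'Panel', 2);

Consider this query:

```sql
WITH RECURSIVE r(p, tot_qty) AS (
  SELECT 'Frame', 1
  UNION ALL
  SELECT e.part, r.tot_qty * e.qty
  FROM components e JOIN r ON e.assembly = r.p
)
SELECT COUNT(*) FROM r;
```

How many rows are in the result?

Base: (Frame, tot_qty=1).
Iteration 1: components of {Frame} -> Housing = 1*1 = 1, Washer = 1*4 = 4.
Iteration 2: components of {Housing,Washer} -> Gizmo = 4*1 = 4, Nut = 4*3 = 12, Panel = 1*2 = 2.
Iteration 3: no further components; recursion stops.
Total rows emitted: 6.

6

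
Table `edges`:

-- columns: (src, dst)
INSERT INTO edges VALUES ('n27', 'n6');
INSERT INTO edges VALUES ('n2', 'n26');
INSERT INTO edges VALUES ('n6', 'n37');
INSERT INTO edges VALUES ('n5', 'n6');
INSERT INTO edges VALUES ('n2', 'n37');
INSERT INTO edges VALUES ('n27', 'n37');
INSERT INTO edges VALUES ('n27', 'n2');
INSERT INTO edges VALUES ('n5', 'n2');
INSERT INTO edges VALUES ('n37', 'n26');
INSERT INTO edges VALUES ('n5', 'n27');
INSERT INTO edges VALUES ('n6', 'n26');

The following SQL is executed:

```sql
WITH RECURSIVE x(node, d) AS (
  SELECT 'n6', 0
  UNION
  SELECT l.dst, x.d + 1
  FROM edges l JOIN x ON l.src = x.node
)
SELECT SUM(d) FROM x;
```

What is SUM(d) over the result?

4

Base: (n6, d=0).
Iteration 1: edges from {n6} -> (n26, d=1), (n37, d=1).
Iteration 2: edges from {n26,n37} -> (n26, d=2).
Iteration 3: no outgoing edges from {n26}; recursion stops.
SUM(d) = 0 + 1 + 1 + 2 = 4.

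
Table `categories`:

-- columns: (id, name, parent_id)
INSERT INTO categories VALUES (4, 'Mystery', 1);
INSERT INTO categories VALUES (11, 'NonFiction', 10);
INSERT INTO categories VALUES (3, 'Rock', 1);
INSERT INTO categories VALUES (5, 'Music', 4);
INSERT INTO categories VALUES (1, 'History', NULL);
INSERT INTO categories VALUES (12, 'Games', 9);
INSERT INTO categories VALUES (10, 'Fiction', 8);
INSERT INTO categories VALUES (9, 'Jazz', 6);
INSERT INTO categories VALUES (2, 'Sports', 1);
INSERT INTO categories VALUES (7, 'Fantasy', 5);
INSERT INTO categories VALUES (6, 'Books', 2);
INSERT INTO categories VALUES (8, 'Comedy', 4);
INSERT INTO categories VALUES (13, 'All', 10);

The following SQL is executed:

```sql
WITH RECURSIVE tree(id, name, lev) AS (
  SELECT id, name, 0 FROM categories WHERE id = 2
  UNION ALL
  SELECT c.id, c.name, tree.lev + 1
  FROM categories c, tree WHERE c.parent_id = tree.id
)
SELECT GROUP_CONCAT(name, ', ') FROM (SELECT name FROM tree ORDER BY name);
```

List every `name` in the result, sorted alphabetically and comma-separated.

Base: id=2 (Sports) at lev 0.
Iteration 1: rows with parent_id in {2} -> Books (id 6, lev 1).
Iteration 2: rows with parent_id in {6} -> Jazz (id 9, lev 2).
Iteration 3: rows with parent_id in {9} -> Games (id 12, lev 3).
Iteration 4: no rows with parent_id in {12}; recursion stops.

Books, Games, Jazz, Sports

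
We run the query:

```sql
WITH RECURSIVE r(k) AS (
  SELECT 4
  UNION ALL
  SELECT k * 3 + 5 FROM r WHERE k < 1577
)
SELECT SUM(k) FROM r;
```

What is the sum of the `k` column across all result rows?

2351

Base: k=4.
Iteration 1: 4 < 1577 holds -> k = 4 * 3 + 5 = 17.
Iteration 2: 17 < 1577 holds -> k = 17 * 3 + 5 = 56.
Iteration 3: 56 < 1577 holds -> k = 56 * 3 + 5 = 173.
Iteration 4: 173 < 1577 holds -> k = 173 * 3 + 5 = 524.
Iteration 5: 524 < 1577 holds -> k = 524 * 3 + 5 = 1577.
Iteration 6: 1577 < 1577 fails; recursion stops.
SUM(k) = 4 + 17 + 56 + 173 + 524 + 1577 = 2351.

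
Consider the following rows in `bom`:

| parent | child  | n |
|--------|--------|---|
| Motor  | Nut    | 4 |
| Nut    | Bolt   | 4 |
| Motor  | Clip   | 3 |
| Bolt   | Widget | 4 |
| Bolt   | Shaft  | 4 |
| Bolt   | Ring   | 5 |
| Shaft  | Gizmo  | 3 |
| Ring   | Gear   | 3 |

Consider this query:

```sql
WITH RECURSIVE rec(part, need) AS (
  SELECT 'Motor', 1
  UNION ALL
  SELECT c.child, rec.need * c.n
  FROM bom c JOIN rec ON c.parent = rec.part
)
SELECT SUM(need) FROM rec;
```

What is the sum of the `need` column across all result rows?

664

Base: (Motor, need=1).
Iteration 1: components of {Motor} -> Clip = 1*3 = 3, Nut = 1*4 = 4.
Iteration 2: components of {Clip,Nut} -> Bolt = 4*4 = 16.
Iteration 3: components of {Bolt} -> Ring = 16*5 = 80, Shaft = 16*4 = 64, Widget = 16*4 = 64.
Iteration 4: components of {Ring,Shaft,Widget} -> Gear = 80*3 = 240, Gizmo = 64*3 = 192.
Iteration 5: no further components; recursion stops.
SUM(need) = 1 + 4 + 3 + 16 + 64 + 64 + 80 + 192 + 240 = 664.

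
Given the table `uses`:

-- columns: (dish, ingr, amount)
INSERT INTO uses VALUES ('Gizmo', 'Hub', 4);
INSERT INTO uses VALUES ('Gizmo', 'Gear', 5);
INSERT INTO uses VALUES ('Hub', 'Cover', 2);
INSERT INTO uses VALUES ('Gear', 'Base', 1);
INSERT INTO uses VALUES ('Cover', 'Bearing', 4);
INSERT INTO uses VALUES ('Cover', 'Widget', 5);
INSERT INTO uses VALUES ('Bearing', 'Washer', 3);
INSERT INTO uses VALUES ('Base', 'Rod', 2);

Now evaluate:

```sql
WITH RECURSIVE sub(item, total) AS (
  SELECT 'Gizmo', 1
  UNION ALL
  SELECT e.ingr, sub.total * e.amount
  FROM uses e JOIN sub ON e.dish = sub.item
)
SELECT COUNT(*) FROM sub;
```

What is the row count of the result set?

9

Base: (Gizmo, total=1).
Iteration 1: components of {Gizmo} -> Gear = 1*5 = 5, Hub = 1*4 = 4.
Iteration 2: components of {Gear,Hub} -> Base = 5*1 = 5, Cover = 4*2 = 8.
Iteration 3: components of {Base,Cover} -> Bearing = 8*4 = 32, Rod = 5*2 = 10, Widget = 8*5 = 40.
Iteration 4: components of {Bearing,Rod,Widget} -> Washer = 32*3 = 96.
Iteration 5: no further components; recursion stops.
Total rows emitted: 9.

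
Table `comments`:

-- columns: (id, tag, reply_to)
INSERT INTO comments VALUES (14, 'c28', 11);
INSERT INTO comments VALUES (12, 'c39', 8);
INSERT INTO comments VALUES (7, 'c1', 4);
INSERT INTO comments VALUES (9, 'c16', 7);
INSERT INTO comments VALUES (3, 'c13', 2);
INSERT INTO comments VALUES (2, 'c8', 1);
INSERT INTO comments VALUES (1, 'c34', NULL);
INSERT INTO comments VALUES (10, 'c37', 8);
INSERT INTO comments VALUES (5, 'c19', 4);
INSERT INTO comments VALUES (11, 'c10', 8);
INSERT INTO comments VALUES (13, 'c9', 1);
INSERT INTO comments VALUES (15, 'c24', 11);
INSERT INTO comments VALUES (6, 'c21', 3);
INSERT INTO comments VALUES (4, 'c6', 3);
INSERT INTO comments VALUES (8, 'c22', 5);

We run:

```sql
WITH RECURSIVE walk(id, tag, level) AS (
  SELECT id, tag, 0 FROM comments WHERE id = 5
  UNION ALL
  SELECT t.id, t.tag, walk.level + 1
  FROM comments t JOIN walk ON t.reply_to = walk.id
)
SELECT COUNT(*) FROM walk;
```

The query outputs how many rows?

7

Base: id=5 (c19) at level 0.
Iteration 1: rows with reply_to in {5} -> c22 (id 8, level 1).
Iteration 2: rows with reply_to in {8} -> c37 (id 10, level 2), c10 (id 11, level 2), c39 (id 12, level 2).
Iteration 3: rows with reply_to in {10,11,12} -> c28 (id 14, level 3), c24 (id 15, level 3).
Iteration 4: no rows with reply_to in {14,15}; recursion stops.
Total rows emitted: 7.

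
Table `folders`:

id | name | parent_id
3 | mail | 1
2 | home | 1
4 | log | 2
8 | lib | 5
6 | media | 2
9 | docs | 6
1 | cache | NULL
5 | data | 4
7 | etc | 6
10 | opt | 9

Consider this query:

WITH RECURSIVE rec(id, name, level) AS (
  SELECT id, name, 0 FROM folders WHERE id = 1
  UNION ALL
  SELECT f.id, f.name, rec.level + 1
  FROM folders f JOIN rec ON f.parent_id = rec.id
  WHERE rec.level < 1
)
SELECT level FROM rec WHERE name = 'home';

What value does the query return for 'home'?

1

Base: id=1 (cache) at level 0.
Iteration 1: rows with parent_id in {1} -> home (id 2, level 1), mail (id 3, level 1).
Iteration 2: level < 1 fails for all current rows; recursion stops.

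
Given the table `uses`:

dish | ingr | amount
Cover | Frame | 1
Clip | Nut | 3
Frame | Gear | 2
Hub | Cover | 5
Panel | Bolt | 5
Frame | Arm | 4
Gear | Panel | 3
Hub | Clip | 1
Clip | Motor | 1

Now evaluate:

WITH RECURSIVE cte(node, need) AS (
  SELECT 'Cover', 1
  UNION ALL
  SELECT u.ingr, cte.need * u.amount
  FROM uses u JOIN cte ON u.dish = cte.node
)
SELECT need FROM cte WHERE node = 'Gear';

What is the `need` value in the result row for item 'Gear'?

2

Base: (Cover, need=1).
Iteration 1: components of {Cover} -> Frame = 1*1 = 1.
Iteration 2: components of {Frame} -> Arm = 1*4 = 4, Gear = 1*2 = 2.
Iteration 3: components of {Arm,Gear} -> Panel = 2*3 = 6.
Iteration 4: components of {Panel} -> Bolt = 6*5 = 30.
Iteration 5: no further components; recursion stops.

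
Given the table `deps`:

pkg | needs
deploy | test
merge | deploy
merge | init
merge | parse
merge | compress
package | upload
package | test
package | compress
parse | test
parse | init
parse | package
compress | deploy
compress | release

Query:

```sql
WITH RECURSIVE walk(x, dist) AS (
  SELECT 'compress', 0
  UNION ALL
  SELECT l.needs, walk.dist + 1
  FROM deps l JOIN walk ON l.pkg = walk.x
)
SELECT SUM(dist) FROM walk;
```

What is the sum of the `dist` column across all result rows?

4

Base: (compress, dist=0).
Iteration 1: edges from {compress} -> (deploy, dist=1), (release, dist=1).
Iteration 2: edges from {deploy,release} -> (test, dist=2).
Iteration 3: no outgoing edges from {test}; recursion stops.
SUM(dist) = 0 + 1 + 1 + 2 = 4.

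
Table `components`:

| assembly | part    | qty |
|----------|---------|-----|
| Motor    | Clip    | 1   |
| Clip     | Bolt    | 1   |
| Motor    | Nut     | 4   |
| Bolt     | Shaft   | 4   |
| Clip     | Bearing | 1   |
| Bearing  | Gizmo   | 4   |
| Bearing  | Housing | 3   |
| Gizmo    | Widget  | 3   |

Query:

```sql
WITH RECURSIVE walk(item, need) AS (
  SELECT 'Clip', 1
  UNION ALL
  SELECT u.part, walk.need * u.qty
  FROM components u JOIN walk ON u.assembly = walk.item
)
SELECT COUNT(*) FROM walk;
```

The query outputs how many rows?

7

Base: (Clip, need=1).
Iteration 1: components of {Clip} -> Bearing = 1*1 = 1, Bolt = 1*1 = 1.
Iteration 2: components of {Bearing,Bolt} -> Gizmo = 1*4 = 4, Housing = 1*3 = 3, Shaft = 1*4 = 4.
Iteration 3: components of {Gizmo,Housing,Shaft} -> Widget = 4*3 = 12.
Iteration 4: no further components; recursion stops.
Total rows emitted: 7.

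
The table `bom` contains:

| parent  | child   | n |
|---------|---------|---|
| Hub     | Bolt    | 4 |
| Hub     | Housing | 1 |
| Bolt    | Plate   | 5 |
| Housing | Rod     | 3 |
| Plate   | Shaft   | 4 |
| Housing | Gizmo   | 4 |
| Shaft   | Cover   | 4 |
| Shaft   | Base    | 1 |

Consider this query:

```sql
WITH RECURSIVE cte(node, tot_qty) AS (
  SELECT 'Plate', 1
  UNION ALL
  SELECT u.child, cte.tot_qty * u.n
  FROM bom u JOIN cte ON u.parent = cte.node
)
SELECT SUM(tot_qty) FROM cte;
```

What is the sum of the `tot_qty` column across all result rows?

25

Base: (Plate, tot_qty=1).
Iteration 1: components of {Plate} -> Shaft = 1*4 = 4.
Iteration 2: components of {Shaft} -> Base = 4*1 = 4, Cover = 4*4 = 16.
Iteration 3: no further components; recursion stops.
SUM(tot_qty) = 1 + 4 + 16 + 4 = 25.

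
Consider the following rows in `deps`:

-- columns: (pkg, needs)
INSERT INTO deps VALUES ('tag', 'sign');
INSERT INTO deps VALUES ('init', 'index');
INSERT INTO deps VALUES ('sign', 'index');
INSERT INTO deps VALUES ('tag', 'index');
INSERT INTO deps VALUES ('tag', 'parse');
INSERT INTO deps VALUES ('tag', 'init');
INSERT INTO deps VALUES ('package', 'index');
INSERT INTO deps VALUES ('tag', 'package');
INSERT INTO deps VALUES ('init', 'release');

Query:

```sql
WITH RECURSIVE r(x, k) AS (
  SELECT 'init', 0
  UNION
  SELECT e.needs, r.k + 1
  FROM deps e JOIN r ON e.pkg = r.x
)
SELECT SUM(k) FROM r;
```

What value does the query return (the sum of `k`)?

Base: (init, k=0).
Iteration 1: edges from {init} -> (index, k=1), (release, k=1).
Iteration 2: no outgoing edges from {index,release}; recursion stops.
SUM(k) = 0 + 1 + 1 = 2.

2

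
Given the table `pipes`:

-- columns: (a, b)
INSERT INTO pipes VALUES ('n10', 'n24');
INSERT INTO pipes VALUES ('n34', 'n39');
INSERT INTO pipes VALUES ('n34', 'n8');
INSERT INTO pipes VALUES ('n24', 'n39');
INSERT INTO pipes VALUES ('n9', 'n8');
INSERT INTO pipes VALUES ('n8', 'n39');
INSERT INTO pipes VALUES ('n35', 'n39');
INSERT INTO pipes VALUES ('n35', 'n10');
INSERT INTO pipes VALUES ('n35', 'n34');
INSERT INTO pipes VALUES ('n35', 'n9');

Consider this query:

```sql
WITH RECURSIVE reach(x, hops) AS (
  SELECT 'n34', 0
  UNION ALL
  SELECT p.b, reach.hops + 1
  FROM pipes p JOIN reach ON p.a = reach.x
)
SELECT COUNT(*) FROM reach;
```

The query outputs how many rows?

4

Base: (n34, hops=0).
Iteration 1: edges from {n34} -> (n39, hops=1), (n8, hops=1).
Iteration 2: edges from {n39,n8} -> (n39, hops=2).
Iteration 3: no outgoing edges from {n39}; recursion stops.
Total rows emitted: 4.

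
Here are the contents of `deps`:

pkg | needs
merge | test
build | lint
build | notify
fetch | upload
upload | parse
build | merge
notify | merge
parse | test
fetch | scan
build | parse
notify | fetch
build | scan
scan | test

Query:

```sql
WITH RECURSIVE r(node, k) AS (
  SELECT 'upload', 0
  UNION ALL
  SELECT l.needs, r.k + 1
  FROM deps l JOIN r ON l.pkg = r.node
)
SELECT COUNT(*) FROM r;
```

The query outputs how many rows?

Base: (upload, k=0).
Iteration 1: edges from {upload} -> (parse, k=1).
Iteration 2: edges from {parse} -> (test, k=2).
Iteration 3: no outgoing edges from {test}; recursion stops.
Total rows emitted: 3.

3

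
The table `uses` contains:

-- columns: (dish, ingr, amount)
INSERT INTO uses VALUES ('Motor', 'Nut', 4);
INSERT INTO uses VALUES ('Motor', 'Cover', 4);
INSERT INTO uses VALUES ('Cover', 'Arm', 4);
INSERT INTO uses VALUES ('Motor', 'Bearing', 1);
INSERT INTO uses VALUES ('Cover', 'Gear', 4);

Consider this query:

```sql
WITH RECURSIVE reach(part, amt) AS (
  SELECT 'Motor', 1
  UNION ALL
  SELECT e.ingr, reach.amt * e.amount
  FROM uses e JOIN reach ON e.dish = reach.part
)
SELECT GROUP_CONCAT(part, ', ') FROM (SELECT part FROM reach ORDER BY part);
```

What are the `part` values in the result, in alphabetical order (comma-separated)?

Base: (Motor, amt=1).
Iteration 1: components of {Motor} -> Bearing = 1*1 = 1, Cover = 1*4 = 4, Nut = 1*4 = 4.
Iteration 2: components of {Bearing,Cover,Nut} -> Arm = 4*4 = 16, Gear = 4*4 = 16.
Iteration 3: no further components; recursion stops.

Arm, Bearing, Cover, Gear, Motor, Nut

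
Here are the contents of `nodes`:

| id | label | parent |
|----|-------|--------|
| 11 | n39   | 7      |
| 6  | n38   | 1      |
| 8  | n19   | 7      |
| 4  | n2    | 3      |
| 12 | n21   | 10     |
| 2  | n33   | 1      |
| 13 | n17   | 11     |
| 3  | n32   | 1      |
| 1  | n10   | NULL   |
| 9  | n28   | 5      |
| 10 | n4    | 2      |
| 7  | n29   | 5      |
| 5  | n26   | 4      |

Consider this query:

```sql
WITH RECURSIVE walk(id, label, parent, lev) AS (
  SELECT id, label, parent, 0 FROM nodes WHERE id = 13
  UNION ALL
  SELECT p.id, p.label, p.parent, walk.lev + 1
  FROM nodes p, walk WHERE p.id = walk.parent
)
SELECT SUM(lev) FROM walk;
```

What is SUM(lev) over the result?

21

Base: id=13 (n17), parent=11, lev 0.
Iteration 1: join on id=11 -> n39 (id 11, parent=7, lev 1).
Iteration 2: join on id=7 -> n29 (id 7, parent=5, lev 2).
Iteration 3: join on id=5 -> n26 (id 5, parent=4, lev 3).
Iteration 4: join on id=4 -> n2 (id 4, parent=3, lev 4).
Iteration 5: join on id=3 -> n32 (id 3, parent=1, lev 5).
Iteration 6: join on id=1 -> n10 (id 1, parent=NULL, lev 6).
Iteration 7: parent is NULL; no match; recursion stops.
SUM(lev) = 0 + 1 + 2 + 3 + 4 + 5 + 6 = 21.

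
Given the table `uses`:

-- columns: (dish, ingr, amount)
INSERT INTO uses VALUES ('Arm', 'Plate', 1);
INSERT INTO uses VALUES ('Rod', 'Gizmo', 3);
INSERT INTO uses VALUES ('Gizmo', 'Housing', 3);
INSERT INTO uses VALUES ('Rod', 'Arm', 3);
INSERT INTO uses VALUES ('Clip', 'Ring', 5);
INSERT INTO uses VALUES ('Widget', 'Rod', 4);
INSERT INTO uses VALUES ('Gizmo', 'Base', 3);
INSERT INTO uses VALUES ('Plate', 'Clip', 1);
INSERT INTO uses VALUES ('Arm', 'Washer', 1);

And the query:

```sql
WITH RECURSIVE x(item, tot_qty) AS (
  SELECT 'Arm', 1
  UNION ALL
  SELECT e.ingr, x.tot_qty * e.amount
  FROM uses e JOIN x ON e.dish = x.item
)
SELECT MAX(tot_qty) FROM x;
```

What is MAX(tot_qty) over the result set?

Base: (Arm, tot_qty=1).
Iteration 1: components of {Arm} -> Plate = 1*1 = 1, Washer = 1*1 = 1.
Iteration 2: components of {Plate,Washer} -> Clip = 1*1 = 1.
Iteration 3: components of {Clip} -> Ring = 1*5 = 5.
Iteration 4: no further components; recursion stops.
tot_qty values: 1, 1, 1, 1, 5; the maximum is 5.

5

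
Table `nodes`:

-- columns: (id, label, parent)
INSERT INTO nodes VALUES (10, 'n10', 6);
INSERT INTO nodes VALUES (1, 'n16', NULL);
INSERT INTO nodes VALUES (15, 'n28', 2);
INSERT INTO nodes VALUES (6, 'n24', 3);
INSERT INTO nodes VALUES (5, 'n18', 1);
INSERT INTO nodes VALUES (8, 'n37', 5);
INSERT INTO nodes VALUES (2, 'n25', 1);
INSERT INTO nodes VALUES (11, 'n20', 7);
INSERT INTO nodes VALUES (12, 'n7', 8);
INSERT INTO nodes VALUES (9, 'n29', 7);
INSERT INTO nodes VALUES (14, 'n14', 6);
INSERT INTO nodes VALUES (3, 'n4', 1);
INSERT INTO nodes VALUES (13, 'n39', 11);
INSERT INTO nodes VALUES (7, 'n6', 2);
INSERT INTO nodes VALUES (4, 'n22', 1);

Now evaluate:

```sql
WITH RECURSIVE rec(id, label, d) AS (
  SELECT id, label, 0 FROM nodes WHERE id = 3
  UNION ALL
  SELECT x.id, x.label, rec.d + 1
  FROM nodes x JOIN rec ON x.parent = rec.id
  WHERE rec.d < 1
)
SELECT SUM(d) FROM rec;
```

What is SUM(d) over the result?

1

Base: id=3 (n4) at d 0.
Iteration 1: rows with parent in {3} -> n24 (id 6, d 1).
Iteration 2: d < 1 fails for all current rows; recursion stops.
SUM(d) = 0 + 1 = 1.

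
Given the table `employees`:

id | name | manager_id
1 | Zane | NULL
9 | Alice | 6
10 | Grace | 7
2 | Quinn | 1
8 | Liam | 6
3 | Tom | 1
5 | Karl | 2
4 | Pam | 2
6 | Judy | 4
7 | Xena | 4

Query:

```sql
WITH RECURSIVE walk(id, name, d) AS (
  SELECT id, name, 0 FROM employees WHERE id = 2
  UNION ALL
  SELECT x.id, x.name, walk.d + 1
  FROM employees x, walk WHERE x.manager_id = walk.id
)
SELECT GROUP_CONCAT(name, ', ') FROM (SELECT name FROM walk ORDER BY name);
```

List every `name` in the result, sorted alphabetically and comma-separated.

Base: id=2 (Quinn) at d 0.
Iteration 1: rows with manager_id in {2} -> Pam (id 4, d 1), Karl (id 5, d 1).
Iteration 2: rows with manager_id in {4,5} -> Judy (id 6, d 2), Xena (id 7, d 2).
Iteration 3: rows with manager_id in {6,7} -> Liam (id 8, d 3), Alice (id 9, d 3), Grace (id 10, d 3).
Iteration 4: no rows with manager_id in {8,9,10}; recursion stops.

Alice, Grace, Judy, Karl, Liam, Pam, Quinn, Xena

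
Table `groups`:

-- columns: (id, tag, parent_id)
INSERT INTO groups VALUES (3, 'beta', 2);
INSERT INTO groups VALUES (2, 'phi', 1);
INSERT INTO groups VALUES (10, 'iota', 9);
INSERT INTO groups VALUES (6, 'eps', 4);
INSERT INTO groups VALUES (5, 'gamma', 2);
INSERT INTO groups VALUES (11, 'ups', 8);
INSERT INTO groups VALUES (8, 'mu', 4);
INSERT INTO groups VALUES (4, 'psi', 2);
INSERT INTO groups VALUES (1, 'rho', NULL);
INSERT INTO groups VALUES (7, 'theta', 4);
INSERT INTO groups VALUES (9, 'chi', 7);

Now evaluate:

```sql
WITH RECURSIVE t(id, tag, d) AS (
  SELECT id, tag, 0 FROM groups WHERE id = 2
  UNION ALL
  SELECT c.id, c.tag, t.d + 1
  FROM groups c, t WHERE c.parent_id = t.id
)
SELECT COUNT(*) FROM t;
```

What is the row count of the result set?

Base: id=2 (phi) at d 0.
Iteration 1: rows with parent_id in {2} -> beta (id 3, d 1), psi (id 4, d 1), gamma (id 5, d 1).
Iteration 2: rows with parent_id in {3,4,5} -> eps (id 6, d 2), theta (id 7, d 2), mu (id 8, d 2).
Iteration 3: rows with parent_id in {6,7,8} -> chi (id 9, d 3), ups (id 11, d 3).
Iteration 4: rows with parent_id in {9,11} -> iota (id 10, d 4).
Iteration 5: no rows with parent_id in {10}; recursion stops.
Total rows emitted: 10.

10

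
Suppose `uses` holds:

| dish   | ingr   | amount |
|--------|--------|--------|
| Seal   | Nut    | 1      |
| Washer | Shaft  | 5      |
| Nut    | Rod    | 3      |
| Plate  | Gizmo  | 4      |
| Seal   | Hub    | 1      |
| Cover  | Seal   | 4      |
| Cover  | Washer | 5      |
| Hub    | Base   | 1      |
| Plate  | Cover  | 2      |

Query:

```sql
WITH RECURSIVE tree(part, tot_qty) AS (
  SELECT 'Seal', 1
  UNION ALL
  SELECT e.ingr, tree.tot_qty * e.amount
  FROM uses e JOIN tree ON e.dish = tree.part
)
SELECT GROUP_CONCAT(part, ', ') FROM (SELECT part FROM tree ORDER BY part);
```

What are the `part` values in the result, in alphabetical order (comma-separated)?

Base: (Seal, tot_qty=1).
Iteration 1: components of {Seal} -> Hub = 1*1 = 1, Nut = 1*1 = 1.
Iteration 2: components of {Hub,Nut} -> Base = 1*1 = 1, Rod = 1*3 = 3.
Iteration 3: no further components; recursion stops.

Base, Hub, Nut, Rod, Seal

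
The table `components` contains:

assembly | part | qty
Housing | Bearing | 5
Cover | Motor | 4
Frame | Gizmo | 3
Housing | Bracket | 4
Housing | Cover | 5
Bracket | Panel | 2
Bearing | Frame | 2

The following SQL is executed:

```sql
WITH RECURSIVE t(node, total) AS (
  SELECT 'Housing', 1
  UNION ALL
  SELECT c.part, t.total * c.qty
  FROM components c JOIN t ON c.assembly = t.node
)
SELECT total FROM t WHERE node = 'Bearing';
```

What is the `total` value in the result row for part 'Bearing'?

Base: (Housing, total=1).
Iteration 1: components of {Housing} -> Bearing = 1*5 = 5, Bracket = 1*4 = 4, Cover = 1*5 = 5.
Iteration 2: components of {Bearing,Bracket,Cover} -> Frame = 5*2 = 10, Motor = 5*4 = 20, Panel = 4*2 = 8.
Iteration 3: components of {Frame,Motor,Panel} -> Gizmo = 10*3 = 30.
Iteration 4: no further components; recursion stops.

5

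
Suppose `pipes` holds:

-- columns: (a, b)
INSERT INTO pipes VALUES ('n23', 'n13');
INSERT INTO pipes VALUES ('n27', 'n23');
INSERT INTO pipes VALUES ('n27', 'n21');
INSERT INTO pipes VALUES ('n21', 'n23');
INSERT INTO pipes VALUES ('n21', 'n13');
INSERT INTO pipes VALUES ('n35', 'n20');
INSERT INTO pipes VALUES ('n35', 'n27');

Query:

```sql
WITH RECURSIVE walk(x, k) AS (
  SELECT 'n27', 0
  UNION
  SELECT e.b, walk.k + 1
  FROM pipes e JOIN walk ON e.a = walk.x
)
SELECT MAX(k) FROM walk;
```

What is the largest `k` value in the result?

Base: (n27, k=0).
Iteration 1: edges from {n27} -> (n21, k=1), (n23, k=1).
Iteration 2: edges from {n21,n23} -> (n13, k=2), (n23, k=2). [UNION drops 1 duplicate row(s)]
Iteration 3: edges from {n13,n23} -> (n13, k=3).
Iteration 4: no outgoing edges from {n13}; recursion stops.
k values: 0, 1, 1, 2, 2, 3; the maximum is 3.

3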